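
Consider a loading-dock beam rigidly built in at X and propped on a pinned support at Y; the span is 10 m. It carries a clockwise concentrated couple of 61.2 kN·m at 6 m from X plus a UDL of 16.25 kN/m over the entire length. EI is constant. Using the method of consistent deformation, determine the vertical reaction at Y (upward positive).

Take the reaction at Y as the redundant and release it; the primary structure is a cantilever fixed at X.
Deflection at Y on the released cantilever, summing each load's contribution:
  clockwise couple 61.2 at a = 6: M₀a(2L − a)/(2EI) = 2570/EI
  UDL 16.25: wL⁴/(8EI) = 20312/EI
  δ_0 = 22883/EI
Tip deflection under a unit load at Y: L³/(3EI) = 333.3/EI.
Compatibility at Y: δ_0 − R_Y·δ_{YY} = 0, so R_Y = 22883/333.3 = 68.65 kN.

R_Y = 68.65 kN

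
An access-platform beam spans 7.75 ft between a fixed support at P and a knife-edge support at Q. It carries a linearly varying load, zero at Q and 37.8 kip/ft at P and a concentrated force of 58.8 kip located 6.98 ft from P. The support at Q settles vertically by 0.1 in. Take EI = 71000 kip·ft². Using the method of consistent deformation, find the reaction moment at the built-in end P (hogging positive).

M_P = 203.3 kip·ft

Choose R_Q as the redundant. The primary structure is the cantilever fixed at P.
Primary-structure tip deflection at Q by superposition:
  triangular load, peak 37.8 at the fixed end: w₀L⁴/(30EI) = 4545/EI
  point load 58.8 at a = 6.98: Pa²(3L − a)/(6EI) = 7768/EI
  δ_0 = 12314/EI
Flexibility coefficient — unit upward force at Q: δ_{QQ} = L³/(3EI) = 155.2/EI.
With EI = 71000 kip·ft²: δ_0 = 0.17343 ft and δ_{QQ} = 0.002185 ft/kip.
Compatibility — the beam at Q must follow the support down by 0.008333 ft: δ_0 − R_Q·δ_{QQ} = 0.008333, so R_Q = (0.17343 − 0.008333)/0.002185 = 75.55 kip.
Moment equilibrium about P: M_P = Σ(load moments about P) − R_Q·L = 788.8 − 75.55×7.75 = 203.3 kip·ft.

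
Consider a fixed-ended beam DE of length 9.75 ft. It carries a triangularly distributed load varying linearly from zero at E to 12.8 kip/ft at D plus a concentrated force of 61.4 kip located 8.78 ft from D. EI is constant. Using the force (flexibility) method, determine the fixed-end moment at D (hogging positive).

M_D = 66.18 kip·ft

Release both end moments; the primary structure is a simply-supported span DE with redundants M_D and M_E.
End rotations of the released simple span under the applied load (×1/EI):
  at D: triangular load, peak 12.8: w₀L³/(45EI) = 263.6/EI
  at E: triangular load, peak 12.8: 7w₀L³/(360EI) = 230.7/EI
  at D: point load 61.4 at a = 8.78: Pab(L + b)/(6LEI) = 95.82/EI
  at E: point load 61.4 at a = 8.78: Pab(L + a)/(6LEI) = 165.6/EI
  θ_D0 = 359.5/EI,  θ_E0 = 396.3/EI
Flexibility coefficients: a unit moment at one end gives L/(3EI) there and L/(6EI) at the far end, so f₁₁ = f₂₂ = 3.25/EI and f₁₂ = f₂₁ = 1.625/EI.
Compatibility — zero rotation at each built-in end:
  3.25 M_D + 1.625 M_E = 359.5
  1.625 M_D + 3.25 M_E = 396.3
Solving the pair gives M_D = 66.18 kip·ft and M_E = 88.86 kip·ft (hogging).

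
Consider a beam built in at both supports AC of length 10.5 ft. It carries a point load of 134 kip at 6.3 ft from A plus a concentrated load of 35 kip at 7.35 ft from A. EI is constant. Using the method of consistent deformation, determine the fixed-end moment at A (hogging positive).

Take the two fixed-end moments M_A, M_C as redundants; the released structure is the simple span AC.
Simple-span end rotations at A and C under the given loads:
  at A: point load 134 at a = 6.3: Pab(L + b)/(6LEI) = 827.3/EI
  at C: point load 134 at a = 6.3: Pab(L + a)/(6LEI) = 945.5/EI
  at A: point load 35 at a = 7.35: Pab(L + b)/(6LEI) = 175.6/EI
  at C: point load 35 at a = 7.35: Pab(L + a)/(6LEI) = 229.6/EI
  θ_A0 = 1003/EI,  θ_C0 = 1175/EI
Flexibility coefficients: a unit moment at one end gives L/(3EI) there and L/(6EI) at the far end, so f₁₁ = f₂₂ = 3.5/EI and f₁₂ = f₂₁ = 1.75/EI.
Compatibility — zero rotation at each built-in end:
  3.5 M_A + 1.75 M_C = 1003
  1.75 M_A + 3.5 M_C = 1175
Solving the pair gives M_A = 158.2 kip·ft and M_C = 256.6 kip·ft (hogging).

M_A = 158.2 kip·ft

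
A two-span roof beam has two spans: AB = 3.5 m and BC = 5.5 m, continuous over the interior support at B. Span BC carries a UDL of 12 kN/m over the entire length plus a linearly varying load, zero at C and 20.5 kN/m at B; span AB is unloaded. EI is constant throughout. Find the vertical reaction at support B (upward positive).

R_B = 95.36 kN

Insert a hinge at B; M_B is the redundant, and each span becomes simply supported.
Discontinuity in slope at B on the released structure — sum the simple-span end rotations:
  span BC: UDL 12: wL³/(24EI) = 83.19/EI
  span BC: triangular load, peak 20.5: w₀L³/(45EI) = 75.79/EI
  relative rotation θ_0 = (0 + 159)/EI = 159/EI
A unit hogging moment at B produces rotation L₁/(3EI) + L₂/(3EI) = 3/EI.
Compatibility: M_B·(L₁+L₂)/(3EI) = θ_0, giving M_B = 52.99 kN·m (hogging).
Span AB, ΣM about A with M_B applied at B: R_B^{AB}·3.5 = 0 + 52.99, so R_B^{AB} = 15.14 kN and R_A = 0 − 15.14 = -15.14 kN.
Span BC, ΣM about C: R_B^{BC}·5.5 = 388.2 + 52.99, so R_B^{BC} = 80.22 kN and R_C = 122.4 − 80.22 = 42.16 kN.
R_B = 15.14 + 80.22 = 95.36 kN.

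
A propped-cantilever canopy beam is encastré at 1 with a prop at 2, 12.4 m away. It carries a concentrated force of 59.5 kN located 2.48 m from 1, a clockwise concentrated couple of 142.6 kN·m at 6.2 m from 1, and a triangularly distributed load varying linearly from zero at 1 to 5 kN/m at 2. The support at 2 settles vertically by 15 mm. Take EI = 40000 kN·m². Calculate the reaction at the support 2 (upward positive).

R_2 = 32.38 kN

Choose R_2 as the redundant. The primary structure is the cantilever fixed at 1.
Free-end deflection of the primary structure under the applied loading (downward +):
  point load 59.5 at a = 2.48: Pa²(3L − a)/(6EI) = 2118/EI
  clockwise couple 142.6 at a = 6.2: M₀a(2L − a)/(2EI) = 8222/EI
  triangular load, peak 5 at the free end: 11w₀L⁴/(120EI) = 10836/EI
  δ_0 = 21176/EI
Tip deflection under a unit load at 2: L³/(3EI) = 635.5/EI.
With EI = 40000 kN·m²: δ_0 = 0.5294 m and δ_{22} = 0.015889 m/kN.
Compatibility — the beam at 2 must follow the support down by 0.015 m: δ_0 − R_2·δ_{22} = 0.015, so R_2 = (0.5294 − 0.015)/0.015889 = 32.38 kN.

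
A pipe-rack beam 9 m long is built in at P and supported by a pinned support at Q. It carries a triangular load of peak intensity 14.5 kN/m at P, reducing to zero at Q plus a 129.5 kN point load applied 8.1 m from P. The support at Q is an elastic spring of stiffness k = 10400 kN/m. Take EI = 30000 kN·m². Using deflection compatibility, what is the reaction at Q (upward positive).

R_Q = 121.7 kN

Release the roller at Q. Primary structure: cantilever fixed at P.
Primary-structure tip deflection at Q by superposition:
  triangular load, peak 14.5 at the fixed end: w₀L⁴/(30EI) = 3171/EI
  point load 129.5 at a = 8.1: Pa²(3L − a)/(6EI) = 26764/EI
  δ_0 = 29935/EI
Flexibility coefficient — unit upward force at Q: δ_{QQ} = L³/(3EI) = 243/EI.
With EI = 30000 kN·m²: δ_0 = 0.99784 m and δ_{QQ} = 0.0081 m/kN.
Compatibility — the spring shortens by R_Q/k under the reaction it provides: δ_0 − R_Q·δ_{QQ} = R_Q/k. With 1/k = 0.000096 m/kN, R_Q = δ_0 / (δ_{QQ} + 1/k) = 0.99784 / (0.0081 + 0.000096) = 121.7 kN.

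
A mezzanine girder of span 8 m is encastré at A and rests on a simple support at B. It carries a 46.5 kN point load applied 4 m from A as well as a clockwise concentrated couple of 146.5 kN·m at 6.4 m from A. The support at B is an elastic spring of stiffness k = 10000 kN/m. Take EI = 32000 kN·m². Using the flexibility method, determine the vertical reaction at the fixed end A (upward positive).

Choose R_B as the redundant. The primary structure is the cantilever fixed at A.
Free-end deflection of the primary structure under the applied loading (downward +):
  point load 46.5 at a = 4: Pa²(3L − a)/(6EI) = 2480/EI
  clockwise couple 146.5 at a = 6.4: M₀a(2L − a)/(2EI) = 4500/EI
  δ_0 = 6980/EI
Flexibility coefficient — unit upward force at B: δ_{BB} = L³/(3EI) = 170.7/EI.
With EI = 32000 kN·m²: δ_0 = 0.21814 m and δ_{BB} = 0.005333 m/kN.
Compatibility — the spring shortens by R_B/k under the reaction it provides: δ_0 − R_B·δ_{BB} = R_B/k. With 1/k = 0.0001 m/kN, R_B = δ_0 / (δ_{BB} + 1/k) = 0.21814 / (0.005333 + 0.0001) = 40.15 kN.
Vertical equilibrium: R_A = ΣP − R_B = 46.5 − 40.15 = 6.352 kN.

R_A = 6.352 kN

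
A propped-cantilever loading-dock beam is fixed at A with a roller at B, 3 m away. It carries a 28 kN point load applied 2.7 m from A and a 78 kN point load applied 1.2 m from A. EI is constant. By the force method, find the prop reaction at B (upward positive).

Remove the prop at B; the released (primary) structure is a cantilever built in at A.
Free-end deflection of the primary structure under the applied loading (downward +):
  point load 28 at a = 2.7: Pa²(3L − a)/(6EI) = 214.3/EI
  point load 78 at a = 1.2: Pa²(3L − a)/(6EI) = 146/EI
  δ_0 = 360.3/EI
Tip deflection under a unit load at B: L³/(3EI) = 9/EI.
Compatibility at B: δ_0 − R_B·δ_{BB} = 0, so R_B = 360.3/9 = 40.04 kN.

R_B = 40.04 kN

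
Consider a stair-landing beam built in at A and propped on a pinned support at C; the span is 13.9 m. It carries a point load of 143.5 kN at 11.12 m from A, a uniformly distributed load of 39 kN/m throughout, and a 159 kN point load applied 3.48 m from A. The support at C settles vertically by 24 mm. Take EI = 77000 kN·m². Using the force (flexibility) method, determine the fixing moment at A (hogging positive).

Remove the prop at C; the released (primary) structure is a cantilever built in at A.
Free-end deflection of the primary structure under the applied loading (downward +):
  point load 143.5 at a = 11.12: Pa²(3L − a)/(6EI) = 90437/EI
  UDL 39: wL⁴/(8EI) = 181984/EI
  point load 159 at a = 3.48: Pa²(3L − a)/(6EI) = 12266/EI
  δ_0 = 284687/EI
Tip deflection under a unit load at C: L³/(3EI) = 895.2/EI.
With EI = 77000 kN·m²: δ_0 = 3.6972 m and δ_{CC} = 0.011626 m/kN.
Compatibility — the beam at C must follow the support down by 0.024 m: δ_0 − R_C·δ_{CC} = 0.024, so R_C = (3.6972 − 0.024)/0.011626 = 315.9 kN.
Moment equilibrium about A: M_A = Σ(load moments about A) − R_C·L = 5917 − 315.9×13.9 = 1525 kN·m.

M_A = 1525 kN·m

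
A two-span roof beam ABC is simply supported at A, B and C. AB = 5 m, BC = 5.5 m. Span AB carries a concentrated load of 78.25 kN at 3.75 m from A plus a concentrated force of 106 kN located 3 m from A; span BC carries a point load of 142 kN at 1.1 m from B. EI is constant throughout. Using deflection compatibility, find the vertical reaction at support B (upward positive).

Take M_B as the redundant. Released structure: two simple spans AB and BC with a hinge at B.
Discontinuity in slope at B on the released structure — sum the simple-span end rotations:
  span AB: point load 78.25 at a = 3.75: Pab(L + a)/(6LEI) = 107/EI
  span AB: point load 106 at a = 3: Pab(L + a)/(6LEI) = 169.6/EI
  span BC: point load 142 at a = 1.1: Pab(L + b)/(6LEI) = 206.2/EI
  relative rotation θ_0 = (276.6 + 206.2)/EI = 482.8/EI
A unit hogging moment at B produces rotation L₁/(3EI) + L₂/(3EI) = 3.5/EI.
Compatibility: M_B·(L₁+L₂)/(3EI) = θ_0, giving M_B = 137.9 kN·m (hogging).
Span AB, ΣM about A with M_B applied at B: R_B^{AB}·5 = 611.4 + 137.9, so R_B^{AB} = 149.9 kN and R_A = 184.2 − 149.9 = 34.38 kN.
Span BC, ΣM about C: R_B^{BC}·5.5 = 624.8 + 137.9, so R_B^{BC} = 138.7 kN and R_C = 142 − 138.7 = 3.321 kN.
R_B = 149.9 + 138.7 = 288.6 kN.

R_B = 288.6 kN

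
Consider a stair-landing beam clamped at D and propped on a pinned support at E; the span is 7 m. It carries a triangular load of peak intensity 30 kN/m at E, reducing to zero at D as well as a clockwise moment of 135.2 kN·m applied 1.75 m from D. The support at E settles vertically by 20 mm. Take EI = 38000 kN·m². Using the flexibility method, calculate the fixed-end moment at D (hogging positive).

Take the reaction at E as the redundant and release it; the primary structure is a cantilever fixed at D.
Downward deflection at the released point E due to the loads:
  triangular load, peak 30 at the free end: 11w₀L⁴/(120EI) = 6603/EI
  clockwise couple 135.2 at a = 1.75: M₀a(2L − a)/(2EI) = 1449/EI
  δ_0 = 8052/EI
Flexibility coefficient — unit upward force at E: δ_{EE} = L³/(3EI) = 114.3/EI.
With EI = 38000 kN·m²: δ_0 = 0.21189 m and δ_{EE} = 0.003009 m/kN.
Compatibility — the beam at E must follow the support down by 0.02 m: δ_0 − R_E·δ_{EE} = 0.02, so R_E = (0.21189 − 0.02)/0.003009 = 63.78 kN.
Moment equilibrium about D: M_D = Σ(load moments about D) − R_E·L = 625.2 − 63.78×7 = 178.8 kN·m.

M_D = 178.8 kN·m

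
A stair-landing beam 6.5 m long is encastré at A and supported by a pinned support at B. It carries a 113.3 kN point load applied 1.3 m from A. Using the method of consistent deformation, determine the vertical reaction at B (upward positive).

Take the reaction at B as the redundant and release it; the primary structure is a cantilever fixed at A.
Downward deflection at the released point B due to the loads:
  point load 113.3 at a = 1.3: Pa²(3L − a)/(6EI) = 580.8/EI
Tip deflection under a unit load at B: L³/(3EI) = 91.54/EI.
The prop prevents deflection at B: R_B = δ_0/δ_{BB} = 580.8/91.54 = 6.345 kN.

R_B = 6.345 kN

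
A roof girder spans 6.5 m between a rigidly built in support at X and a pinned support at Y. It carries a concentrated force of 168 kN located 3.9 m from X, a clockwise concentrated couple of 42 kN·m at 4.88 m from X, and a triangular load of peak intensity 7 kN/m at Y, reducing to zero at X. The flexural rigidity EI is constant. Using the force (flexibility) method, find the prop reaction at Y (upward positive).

R_Y = 94.18 kN

Remove the prop at Y; the released (primary) structure is a cantilever built in at X.
Downward deflection at the released point Y due to the loads:
  point load 168 at a = 3.9: Pa²(3L − a)/(6EI) = 6644/EI
  clockwise couple 42 at a = 4.88: M₀a(2L − a)/(2EI) = 832.1/EI
  triangular load, peak 7 at the free end: 11w₀L⁴/(120EI) = 1145/EI
  δ_0 = 8621/EI
Flexibility coefficient — unit upward force at Y: δ_{YY} = L³/(3EI) = 91.54/EI.
Compatibility at Y: δ_0 − R_Y·δ_{YY} = 0, so R_Y = 8621/91.54 = 94.18 kN.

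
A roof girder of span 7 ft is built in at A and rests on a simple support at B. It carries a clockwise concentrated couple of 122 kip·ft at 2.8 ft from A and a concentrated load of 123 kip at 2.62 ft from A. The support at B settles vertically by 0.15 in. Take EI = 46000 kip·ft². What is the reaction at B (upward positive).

R_B = 34.32 kip

Take the reaction at B as the redundant and release it; the primary structure is a cantilever fixed at A.
Free-end deflection of the primary structure under the applied loading (downward +):
  clockwise couple 122 at a = 2.8: M₀a(2L − a)/(2EI) = 1913/EI
  point load 123 at a = 2.62: Pa²(3L − a)/(6EI) = 2586/EI
  δ_0 = 4499/EI
Flexibility coefficient — unit upward force at B: δ_{BB} = L³/(3EI) = 114.3/EI.
With EI = 46000 kip·ft²: δ_0 = 0.097813 ft and δ_{BB} = 0.002486 ft/kip.
Compatibility — the beam at B must follow the support down by 0.0125 ft: δ_0 − R_B·δ_{BB} = 0.0125, so R_B = (0.097813 − 0.0125)/0.002486 = 34.32 kip.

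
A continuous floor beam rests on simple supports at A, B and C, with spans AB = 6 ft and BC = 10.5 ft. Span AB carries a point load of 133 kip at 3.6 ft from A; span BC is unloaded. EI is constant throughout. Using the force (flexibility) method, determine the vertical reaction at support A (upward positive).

Take M_B as the redundant. Released structure: two simple spans AB and BC with a hinge at B.
Discontinuity in slope at B on the released structure — sum the simple-span end rotations:
  span AB: point load 133 at a = 3.6: Pab(L + a)/(6LEI) = 306.4/EI
  relative rotation θ_0 = (306.4 + 0)/EI = 306.4/EI
A unit hogging moment at B produces rotation L₁/(3EI) + L₂/(3EI) = 5.5/EI.
Slope continuity at B: θ_0 = M_B·5.5/EI, so M_B = 306.4/5.5 = 55.71 kip·ft (hogging).
Span AB, ΣM about A with M_B applied at B: R_B^{AB}·6 = 478.8 + 55.71, so R_B^{AB} = 89.09 kip and R_A = 133 − 89.09 = 43.91 kip.

R_A = 43.91 kip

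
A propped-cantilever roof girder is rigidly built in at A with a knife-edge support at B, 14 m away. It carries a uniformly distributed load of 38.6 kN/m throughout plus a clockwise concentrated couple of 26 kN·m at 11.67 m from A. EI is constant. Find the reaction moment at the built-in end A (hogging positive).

M_A = 933.8 kN·m

Remove the prop at B; the released (primary) structure is a cantilever built in at A.
Downward deflection at the released point B due to the loads:
  UDL 38.6: wL⁴/(8EI) = 185357/EI
  clockwise couple 26 at a = 11.67: M₀a(2L − a)/(2EI) = 2477/EI
  δ_0 = 187835/EI
Flexibility coefficient — unit upward force at B: δ_{BB} = L³/(3EI) = 914.7/EI.
Compatibility at B: δ_0 − R_B·δ_{BB} = 0, so R_B = 187835/914.7 = 205.4 kN.
Moment equilibrium about A: M_A = Σ(load moments about A) − R_B·L = 3809 − 205.4×14 = 933.8 kN·m.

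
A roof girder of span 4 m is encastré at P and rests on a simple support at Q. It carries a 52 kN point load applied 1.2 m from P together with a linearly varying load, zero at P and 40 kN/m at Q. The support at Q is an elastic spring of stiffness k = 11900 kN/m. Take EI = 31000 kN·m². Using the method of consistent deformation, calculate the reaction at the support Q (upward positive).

Release the roller at Q. Primary structure: cantilever fixed at P.
Downward deflection at the released point Q due to the loads:
  point load 52 at a = 1.2: Pa²(3L − a)/(6EI) = 134.8/EI
  triangular load, peak 40 at the free end: 11w₀L⁴/(120EI) = 938.7/EI
  δ_0 = 1073/EI
Flexibility coefficient — unit upward force at Q: δ_{QQ} = L³/(3EI) = 21.33/EI.
With EI = 31000 kN·m²: δ_0 = 0.034627 m and δ_{QQ} = 0.000688 m/kN.
Compatibility — the spring shortens by R_Q/k under the reaction it provides: δ_0 − R_Q·δ_{QQ} = R_Q/k. With 1/k = 0.000084 m/kN, R_Q = δ_0 / (δ_{QQ} + 1/k) = 0.034627 / (0.000688 + 0.000084) = 44.84 kN.

R_Q = 44.84 kN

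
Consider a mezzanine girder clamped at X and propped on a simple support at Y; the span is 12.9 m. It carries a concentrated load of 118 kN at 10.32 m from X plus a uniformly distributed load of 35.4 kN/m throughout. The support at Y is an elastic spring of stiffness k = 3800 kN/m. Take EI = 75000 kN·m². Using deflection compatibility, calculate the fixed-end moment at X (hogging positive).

M_X = 970.6 kN·m

Take the reaction at Y as the redundant and release it; the primary structure is a cantilever fixed at X.
Downward deflection at the released point Y due to the loads:
  point load 118 at a = 10.32: Pa²(3L − a)/(6EI) = 59443/EI
  UDL 35.4: wL⁴/(8EI) = 122538/EI
  δ_0 = 181982/EI
Tip deflection under a unit load at Y: L³/(3EI) = 715.6/EI.
With EI = 75000 kN·m²: δ_0 = 2.4264 m and δ_{YY} = 0.009541 m/kN.
Compatibility — the spring shortens by R_Y/k under the reaction it provides: δ_0 − R_Y·δ_{YY} = R_Y/k. With 1/k = 0.000263 m/kN, R_Y = δ_0 / (δ_{YY} + 1/k) = 2.4264 / (0.009541 + 0.000263) = 247.5 kN.
Moment equilibrium about X: M_X = Σ(load moments about X) − R_Y·L = 4163 − 247.5×12.9 = 970.6 kN·m.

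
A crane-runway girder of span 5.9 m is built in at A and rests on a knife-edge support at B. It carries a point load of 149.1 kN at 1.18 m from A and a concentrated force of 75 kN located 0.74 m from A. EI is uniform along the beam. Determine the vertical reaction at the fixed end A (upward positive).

R_A = 214.1 kN

Remove the prop at B; the released (primary) structure is a cantilever built in at A.
Downward deflection at the released point B due to the loads:
  point load 149.1 at a = 1.18: Pa²(3L − a)/(6EI) = 571.6/EI
  point load 75 at a = 0.74: Pa²(3L − a)/(6EI) = 116.1/EI
  δ_0 = 687.7/EI
Tip deflection under a unit load at B: L³/(3EI) = 68.46/EI.
Compatibility at B: δ_0 − R_B·δ_{BB} = 0, so R_B = 687.7/68.46 = 10.05 kN.
Vertical equilibrium: R_A = ΣP − R_B = 224.1 − 10.05 = 214.1 kN.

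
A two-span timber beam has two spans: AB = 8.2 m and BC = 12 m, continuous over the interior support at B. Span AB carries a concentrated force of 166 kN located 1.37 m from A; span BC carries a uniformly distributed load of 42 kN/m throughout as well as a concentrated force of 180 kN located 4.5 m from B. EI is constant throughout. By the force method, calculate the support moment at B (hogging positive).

M_B = 738.3 kN·m

Release continuity at B by inserting a hinge; the redundant is the internal moment M_B. The primary structure is two simply-supported spans AB and BC.
Discontinuity in slope at B on the released structure — sum the simple-span end rotations:
  span AB: point load 166 at a = 1.37: Pab(L + a)/(6LEI) = 302.1/EI
  span BC: UDL 42: wL³/(24EI) = 3024/EI
  span BC: point load 180 at a = 4.5: Pab(L + b)/(6LEI) = 1645/EI
  relative rotation θ_0 = (302.1 + 4669)/EI = 4971/EI
A unit hogging moment at B produces rotation L₁/(3EI) + L₂/(3EI) = 6.733/EI.
Slope continuity at B: θ_0 = M_B·6.733/EI, so M_B = 4971/6.733 = 738.3 kN·m (hogging).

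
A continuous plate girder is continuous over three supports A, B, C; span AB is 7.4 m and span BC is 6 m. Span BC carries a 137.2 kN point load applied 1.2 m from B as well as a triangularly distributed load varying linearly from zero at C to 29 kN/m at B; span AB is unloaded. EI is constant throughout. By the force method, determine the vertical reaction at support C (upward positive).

Take M_B as the redundant. Released structure: two simple spans AB and BC with a hinge at B.
Discontinuity in slope at B on the released structure — sum the simple-span end rotations:
  span BC: point load 137.2 at a = 1.2: Pab(L + b)/(6LEI) = 237.1/EI
  span BC: triangular load, peak 29: w₀L³/(45EI) = 139.2/EI
  relative rotation θ_0 = (0 + 376.3)/EI = 376.3/EI
A unit hogging moment at B produces rotation L₁/(3EI) + L₂/(3EI) = 4.467/EI.
Slope continuity at B: θ_0 = M_B·4.467/EI, so M_B = 376.3/4.467 = 84.24 kN·m (hogging).
Span BC, ΣM about C: R_B^{BC}·6 = 1007 + 84.24, so R_B^{BC} = 181.8 kN and R_C = 224.2 − 181.8 = 42.4 kN.

R_C = 42.4 kN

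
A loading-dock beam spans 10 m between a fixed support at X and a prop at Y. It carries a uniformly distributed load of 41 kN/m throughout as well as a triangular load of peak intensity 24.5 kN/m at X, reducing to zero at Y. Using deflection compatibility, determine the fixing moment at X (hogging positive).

Remove the prop at Y; the released (primary) structure is a cantilever built in at X.
Downward deflection at the released point Y due to the loads:
  UDL 41: wL⁴/(8EI) = 51250/EI
  triangular load, peak 24.5 at the fixed end: w₀L⁴/(30EI) = 8167/EI
  δ_0 = 59417/EI
Flexibility coefficient — unit upward force at Y: δ_{YY} = L³/(3EI) = 333.3/EI.
The prop prevents deflection at Y: R_Y = δ_0/δ_{YY} = 59417/333.3 = 178.2 kN.
Moment equilibrium about X: M_X = Σ(load moments about X) − R_Y·L = 2458 − 178.2×10 = 675.8 kN·m.

M_X = 675.8 kN·m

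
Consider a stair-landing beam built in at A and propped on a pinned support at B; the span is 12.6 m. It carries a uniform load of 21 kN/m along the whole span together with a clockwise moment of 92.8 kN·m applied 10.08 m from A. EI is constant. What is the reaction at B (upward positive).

Release the roller at B. Primary structure: cantilever fixed at A.
Downward deflection at the released point B due to the loads:
  UDL 21: wL⁴/(8EI) = 66162/EI
  clockwise couple 92.8 at a = 10.08: M₀a(2L − a)/(2EI) = 7072/EI
  δ_0 = 73234/EI
Flexibility coefficient — unit upward force at B: δ_{BB} = L³/(3EI) = 666.8/EI.
The prop prevents deflection at B: R_B = δ_0/δ_{BB} = 73234/666.8 = 109.8 kN.

R_B = 109.8 kN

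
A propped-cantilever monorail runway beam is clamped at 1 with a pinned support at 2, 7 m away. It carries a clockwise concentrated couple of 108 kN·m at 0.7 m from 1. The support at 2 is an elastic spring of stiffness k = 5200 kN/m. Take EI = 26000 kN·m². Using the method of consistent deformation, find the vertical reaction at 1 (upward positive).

Choose R_2 as the redundant. The primary structure is the cantilever fixed at 1.
Free-end deflection of the primary structure under the applied loading (downward +):
  clockwise couple 108 at a = 0.7: M₀a(2L − a)/(2EI) = 502.7/EI
Tip deflection under a unit load at 2: L³/(3EI) = 114.3/EI.
With EI = 26000 kN·m²: δ_0 = 0.019336 m and δ_{22} = 0.004397 m/kN.
Compatibility — the spring shortens by R_2/k under the reaction it provides: δ_0 − R_2·δ_{22} = R_2/k. With 1/k = 0.000192 m/kN, R_2 = δ_0 / (δ_{22} + 1/k) = 0.019336 / (0.004397 + 0.000192) = 4.213 kN.
Vertical equilibrium: R_1 = ΣP − R_2 = 0 − 4.213 = -4.213 kN.

R_1 = -4.213 kN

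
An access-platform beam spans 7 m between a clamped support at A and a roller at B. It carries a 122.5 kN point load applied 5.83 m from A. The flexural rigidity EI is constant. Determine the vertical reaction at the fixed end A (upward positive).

Remove the prop at B; the released (primary) structure is a cantilever built in at A.
Free-end deflection of the primary structure under the applied loading (downward +):
  point load 122.5 at a = 5.83: Pa²(3L − a)/(6EI) = 10527/EI
Tip deflection under a unit load at B: L³/(3EI) = 114.3/EI.
The prop prevents deflection at B: R_B = δ_0/δ_{BB} = 10527/114.3 = 92.07 kN.
Vertical equilibrium: R_A = ΣP − R_B = 122.5 − 92.07 = 30.43 kN.

R_A = 30.43 kN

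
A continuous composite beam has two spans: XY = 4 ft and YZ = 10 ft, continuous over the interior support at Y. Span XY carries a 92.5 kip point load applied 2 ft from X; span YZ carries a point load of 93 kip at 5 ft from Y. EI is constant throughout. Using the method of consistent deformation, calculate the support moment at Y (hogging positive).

M_Y = 144.4 kip·ft

Release continuity at Y by inserting a hinge; the redundant is the internal moment M_Y. The primary structure is two simply-supported spans XY and YZ.
Rotations at Y on the released spans (each span's end-slope, ×1/EI):
  span XY: point load 92.5 at a = 2: Pab(L + a)/(6LEI) = 92.5/EI
  span YZ: point load 93 at a = 5: Pab(L + b)/(6LEI) = 581.2/EI
  relative rotation θ_0 = (92.5 + 581.2)/EI = 673.8/EI
A unit hogging moment at Y produces rotation L₁/(3EI) + L₂/(3EI) = 4.667/EI.
Slope continuity at Y: θ_0 = M_Y·4.667/EI, so M_Y = 673.8/4.667 = 144.4 kip·ft (hogging).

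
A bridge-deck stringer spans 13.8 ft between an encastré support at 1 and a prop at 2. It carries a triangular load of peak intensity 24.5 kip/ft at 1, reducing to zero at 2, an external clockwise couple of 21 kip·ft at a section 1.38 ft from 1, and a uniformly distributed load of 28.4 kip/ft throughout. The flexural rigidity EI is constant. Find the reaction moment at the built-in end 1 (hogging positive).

Release the roller at 2. Primary structure: cantilever fixed at 1.
Primary-structure tip deflection at 2 by superposition:
  triangular load, peak 24.5 at the fixed end: w₀L⁴/(30EI) = 29618/EI
  clockwise couple 21 at a = 1.38: M₀a(2L − a)/(2EI) = 379.9/EI
  UDL 28.4: wL⁴/(8EI) = 128749/EI
  δ_0 = 158748/EI
Tip deflection under a unit load at 2: L³/(3EI) = 876/EI.
The prop prevents deflection at 2: R_2 = δ_0/δ_{22} = 158748/876 = 181.2 kip.
Moment equilibrium about 1: M_1 = Σ(load moments about 1) − R_2·L = 3503 − 181.2×13.8 = 1002 kip·ft.

M_1 = 1002 kip·ft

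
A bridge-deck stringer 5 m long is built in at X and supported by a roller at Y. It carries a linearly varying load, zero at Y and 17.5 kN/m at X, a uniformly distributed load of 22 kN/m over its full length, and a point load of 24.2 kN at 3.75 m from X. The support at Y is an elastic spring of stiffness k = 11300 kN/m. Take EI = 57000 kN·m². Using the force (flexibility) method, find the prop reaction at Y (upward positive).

Choose R_Y as the redundant. The primary structure is the cantilever fixed at X.
Downward deflection at the released point Y due to the loads:
  triangular load, peak 17.5 at the fixed end: w₀L⁴/(30EI) = 364.6/EI
  UDL 22: wL⁴/(8EI) = 1719/EI
  point load 24.2 at a = 3.75: Pa²(3L − a)/(6EI) = 638.1/EI
  δ_0 = 2721/EI
Tip deflection under a unit load at Y: L³/(3EI) = 41.67/EI.
With EI = 57000 kN·m²: δ_0 = 0.047744 m and δ_{YY} = 0.000731 m/kN.
Compatibility — the spring shortens by R_Y/k under the reaction it provides: δ_0 − R_Y·δ_{YY} = R_Y/k. With 1/k = 0.000088 m/kN, R_Y = δ_0 / (δ_{YY} + 1/k) = 0.047744 / (0.000731 + 0.000088) = 58.26 kN.

R_Y = 58.26 kN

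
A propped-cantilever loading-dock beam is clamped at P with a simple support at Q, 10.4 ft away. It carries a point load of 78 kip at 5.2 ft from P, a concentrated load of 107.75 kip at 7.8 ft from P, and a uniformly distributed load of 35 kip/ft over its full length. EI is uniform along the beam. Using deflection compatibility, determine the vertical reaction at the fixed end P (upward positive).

R_P = 320.7 kip

Release the roller at Q. Primary structure: cantilever fixed at P.
Deflection at Q on the released cantilever, summing each load's contribution:
  point load 78 at a = 5.2: Pa²(3L − a)/(6EI) = 9140/EI
  point load 107.75 at a = 7.8: Pa²(3L − a)/(6EI) = 25566/EI
  UDL 35: wL⁴/(8EI) = 51181/EI
  δ_0 = 85887/EI
Tip deflection under a unit load at Q: L³/(3EI) = 375/EI.
The prop prevents deflection at Q: R_Q = δ_0/δ_{QQ} = 85887/375 = 229.1 kip.
Vertical equilibrium: R_P = ΣP − R_Q = 549.8 − 229.1 = 320.7 kip.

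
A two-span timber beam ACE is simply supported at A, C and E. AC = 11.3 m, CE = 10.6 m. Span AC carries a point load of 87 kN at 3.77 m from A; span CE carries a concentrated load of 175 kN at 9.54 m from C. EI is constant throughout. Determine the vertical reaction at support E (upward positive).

Take M_C as the redundant. Released structure: two simple spans AC and CE with a hinge at C.
Rotations at C on the released spans (each span's end-slope, ×1/EI):
  span AC: point load 87 at a = 3.77: Pab(L + a)/(6LEI) = 549/EI
  span CE: point load 175 at a = 9.54: Pab(L + b)/(6LEI) = 324.4/EI
  relative rotation θ_0 = (549 + 324.4)/EI = 873.4/EI
A unit hogging moment at C produces rotation L₁/(3EI) + L₂/(3EI) = 7.3/EI.
Compatibility: M_C·(L₁+L₂)/(3EI) = θ_0, giving M_C = 119.6 kN·m (hogging).
Span CE, ΣM about E: R_C^{CE}·10.6 = 185.5 + 119.6, so R_C^{CE} = 28.79 kN and R_E = 175 − 28.79 = 146.2 kN.

R_E = 146.2 kN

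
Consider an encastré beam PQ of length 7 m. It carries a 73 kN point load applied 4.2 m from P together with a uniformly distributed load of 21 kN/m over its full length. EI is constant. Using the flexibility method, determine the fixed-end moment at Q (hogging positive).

Release both end moments; the primary structure is a simply-supported span PQ with redundants M_P and M_Q.
End rotations of the released simple span under the applied load (×1/EI):
  at P: point load 73 at a = 4.2: Pab(L + b)/(6LEI) = 200.3/EI
  at Q: point load 73 at a = 4.2: Pab(L + a)/(6LEI) = 228.9/EI
  at P: UDL 21: wL³/(24EI) = 300.1/EI
  at Q: UDL 21: wL³/(24EI) = 300.1/EI
  θ_P0 = 500.4/EI,  θ_Q0 = 529.1/EI
Flexibility coefficients: a unit moment at one end gives L/(3EI) there and L/(6EI) at the far end, so f₁₁ = f₂₂ = 2.333/EI and f₁₂ = f₂₁ = 1.167/EI.
Compatibility — zero rotation at each built-in end:
  2.333 M_P + 1.167 M_Q = 500.4
  1.167 M_P + 2.333 M_Q = 529.1
Solving the pair gives M_P = 134.8 kN·m and M_Q = 159.3 kN·m (hogging).

M_Q = 159.3 kN·m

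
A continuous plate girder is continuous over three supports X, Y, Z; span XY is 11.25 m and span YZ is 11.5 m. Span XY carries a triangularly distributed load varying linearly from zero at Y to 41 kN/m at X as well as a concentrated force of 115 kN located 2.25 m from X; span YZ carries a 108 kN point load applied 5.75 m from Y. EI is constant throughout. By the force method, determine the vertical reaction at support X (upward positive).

Release continuity at Y by inserting a hinge; the redundant is the internal moment M_Y. The primary structure is two simply-supported spans XY and YZ.
Discontinuity in slope at Y on the released structure — sum the simple-span end rotations:
  span XY: triangular load, peak 41: 7w₀L³/(360EI) = 1135/EI
  span XY: point load 115 at a = 2.25: Pab(L + a)/(6LEI) = 465.8/EI
  span YZ: point load 108 at a = 5.75: Pab(L + b)/(6LEI) = 892.7/EI
  relative rotation θ_0 = (1601 + 892.7)/EI = 2494/EI
A unit hogging moment at Y produces rotation L₁/(3EI) + L₂/(3EI) = 7.583/EI.
Compatibility: M_Y·(L₁+L₂)/(3EI) = θ_0, giving M_Y = 328.8 kN·m (hogging).
Span XY, ΣM about X with M_Y applied at Y: R_Y^{XY}·11.25 = 1124 + 328.8, so R_Y^{XY} = 129.1 kN and R_X = 345.6 − 129.1 = 216.5 kN.

R_X = 216.5 kN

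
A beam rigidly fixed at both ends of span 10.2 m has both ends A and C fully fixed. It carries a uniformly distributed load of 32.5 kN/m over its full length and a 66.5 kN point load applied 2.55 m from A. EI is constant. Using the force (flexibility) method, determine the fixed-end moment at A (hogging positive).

Take the two fixed-end moments M_A, M_C as redundants; the released structure is the simple span AC.
On the primary (simply-supported) span, the end slopes from the loading are:
  at A: UDL 32.5: wL³/(24EI) = 1437/EI
  at C: UDL 32.5: wL³/(24EI) = 1437/EI
  at A: point load 66.5 at a = 2.55: Pab(L + b)/(6LEI) = 378.4/EI
  at C: point load 66.5 at a = 2.55: Pab(L + a)/(6LEI) = 270.3/EI
  θ_A0 = 1815/EI,  θ_C0 = 1707/EI
Flexibility coefficients: a unit moment at one end gives L/(3EI) there and L/(6EI) at the far end, so f₁₁ = f₂₂ = 3.4/EI and f₁₂ = f₂₁ = 1.7/EI.
Compatibility — zero rotation at each built-in end:
  3.4 M_A + 1.7 M_C = 1815
  1.7 M_A + 3.4 M_C = 1707
Solving the pair gives M_A = 377.2 kN·m and M_C = 313.6 kN·m (hogging).

M_A = 377.2 kN·m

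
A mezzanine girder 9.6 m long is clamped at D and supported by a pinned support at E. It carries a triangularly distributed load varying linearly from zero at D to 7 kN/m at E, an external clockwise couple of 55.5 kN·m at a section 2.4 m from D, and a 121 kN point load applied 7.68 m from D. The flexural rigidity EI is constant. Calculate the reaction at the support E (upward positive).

Release the roller at E. Primary structure: cantilever fixed at D.
Downward deflection at the released point E due to the loads:
  triangular load, peak 7 at the free end: 11w₀L⁴/(120EI) = 5450/EI
  clockwise couple 55.5 at a = 2.4: M₀a(2L − a)/(2EI) = 1119/EI
  point load 121 at a = 7.68: Pa²(3L − a)/(6EI) = 25122/EI
  δ_0 = 31691/EI
Tip deflection under a unit load at E: L³/(3EI) = 294.9/EI.
Compatibility at E: δ_0 − R_E·δ_{EE} = 0, so R_E = 31691/294.9 = 107.5 kN.

R_E = 107.5 kN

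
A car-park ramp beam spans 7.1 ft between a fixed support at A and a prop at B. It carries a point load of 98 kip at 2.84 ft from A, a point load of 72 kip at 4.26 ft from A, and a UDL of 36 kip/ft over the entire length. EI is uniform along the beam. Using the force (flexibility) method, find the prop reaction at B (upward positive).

R_B = 147.3 kip

Remove the prop at B; the released (primary) structure is a cantilever built in at A.
Downward deflection at the released point B due to the loads:
  point load 98 at a = 2.84: Pa²(3L − a)/(6EI) = 2432/EI
  point load 72 at a = 4.26: Pa²(3L − a)/(6EI) = 3711/EI
  UDL 36: wL⁴/(8EI) = 11435/EI
  δ_0 = 17578/EI
Flexibility coefficient — unit upward force at B: δ_{BB} = L³/(3EI) = 119.3/EI.
The prop prevents deflection at B: R_B = δ_0/δ_{BB} = 17578/119.3 = 147.3 kip.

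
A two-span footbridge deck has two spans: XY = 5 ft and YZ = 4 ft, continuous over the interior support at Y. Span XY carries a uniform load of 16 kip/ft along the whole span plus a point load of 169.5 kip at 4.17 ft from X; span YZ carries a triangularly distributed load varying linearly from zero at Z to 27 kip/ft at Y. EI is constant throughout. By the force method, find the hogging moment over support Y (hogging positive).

Release continuity at Y by inserting a hinge; the redundant is the internal moment M_Y. The primary structure is two simply-supported spans XY and YZ.
Rotations at Y on the released spans (each span's end-slope, ×1/EI):
  span XY: UDL 16: wL³/(24EI) = 83.33/EI
  span XY: point load 169.5 at a = 4.17: Pab(L + a)/(6LEI) = 179.3/EI
  span YZ: triangular load, peak 27: w₀L³/(45EI) = 38.4/EI
  relative rotation θ_0 = (262.7 + 38.4)/EI = 301.1/EI
A unit hogging moment at Y produces rotation L₁/(3EI) + L₂/(3EI) = 3/EI.
Compatibility: M_Y·(L₁+L₂)/(3EI) = θ_0, giving M_Y = 100.4 kip·ft (hogging).

M_Y = 100.4 kip·ft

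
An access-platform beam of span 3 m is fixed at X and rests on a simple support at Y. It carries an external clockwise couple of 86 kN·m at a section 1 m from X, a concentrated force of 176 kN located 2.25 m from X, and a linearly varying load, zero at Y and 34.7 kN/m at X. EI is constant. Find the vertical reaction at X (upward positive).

Take the reaction at Y as the redundant and release it; the primary structure is a cantilever fixed at X.
Deflection at Y on the released cantilever, summing each load's contribution:
  clockwise couple 86 at a = 1: M₀a(2L − a)/(2EI) = 215/EI
  point load 176 at a = 2.25: Pa²(3L − a)/(6EI) = 1002/EI
  triangular load, peak 34.7 at the fixed end: w₀L⁴/(30EI) = 93.69/EI
  δ_0 = 1311/EI
Flexibility coefficient — unit upward force at Y: δ_{YY} = L³/(3EI) = 9/EI.
The prop prevents deflection at Y: R_Y = δ_0/δ_{YY} = 1311/9 = 145.7 kN.
Vertical equilibrium: R_X = ΣP − R_Y = 228.1 − 145.7 = 82.38 kN.

R_X = 82.38 kN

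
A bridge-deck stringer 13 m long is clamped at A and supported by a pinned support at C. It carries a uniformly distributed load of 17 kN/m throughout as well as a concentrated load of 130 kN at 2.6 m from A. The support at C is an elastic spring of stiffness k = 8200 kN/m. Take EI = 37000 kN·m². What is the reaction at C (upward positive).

R_C = 89.6 kN

Choose R_C as the redundant. The primary structure is the cantilever fixed at A.
Primary-structure tip deflection at C by superposition:
  UDL 17: wL⁴/(8EI) = 60692/EI
  point load 130 at a = 2.6: Pa²(3L − a)/(6EI) = 5331/EI
  δ_0 = 66024/EI
Tip deflection under a unit load at C: L³/(3EI) = 732.3/EI.
With EI = 37000 kN·m²: δ_0 = 1.7844 m and δ_{CC} = 0.019793 m/kN.
Compatibility — the spring shortens by R_C/k under the reaction it provides: δ_0 − R_C·δ_{CC} = R_C/k. With 1/k = 0.000122 m/kN, R_C = δ_0 / (δ_{CC} + 1/k) = 1.7844 / (0.019793 + 0.000122) = 89.6 kN.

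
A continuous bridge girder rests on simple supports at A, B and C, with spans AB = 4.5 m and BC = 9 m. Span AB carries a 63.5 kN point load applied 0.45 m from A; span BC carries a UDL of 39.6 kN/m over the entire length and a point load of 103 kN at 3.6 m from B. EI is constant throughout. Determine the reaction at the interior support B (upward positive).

R_B = 376.6 kN

Take M_B as the redundant. Released structure: two simple spans AB and BC with a hinge at B.
End slopes at the hinge B, treating each span as simply supported:
  span AB: point load 63.5 at a = 0.45: Pab(L + a)/(6LEI) = 21.22/EI
  span BC: UDL 39.6: wL³/(24EI) = 1203/EI
  span BC: point load 103 at a = 3.6: Pab(L + b)/(6LEI) = 534/EI
  relative rotation θ_0 = (21.22 + 1737)/EI = 1758/EI
A unit hogging moment at B produces rotation L₁/(3EI) + L₂/(3EI) = 4.5/EI.
Compatibility: M_B·(L₁+L₂)/(3EI) = θ_0, giving M_B = 390.7 kN·m (hogging).
Span AB, ΣM about A with M_B applied at B: R_B^{AB}·4.5 = 28.57 + 390.7, so R_B^{AB} = 93.17 kN and R_A = 63.5 − 93.17 = -29.67 kN.
Span BC, ΣM about C: R_B^{BC}·9 = 2160 + 390.7, so R_B^{BC} = 283.4 kN and R_C = 459.4 − 283.4 = 176 kN.
R_B = 93.17 + 283.4 = 376.6 kN.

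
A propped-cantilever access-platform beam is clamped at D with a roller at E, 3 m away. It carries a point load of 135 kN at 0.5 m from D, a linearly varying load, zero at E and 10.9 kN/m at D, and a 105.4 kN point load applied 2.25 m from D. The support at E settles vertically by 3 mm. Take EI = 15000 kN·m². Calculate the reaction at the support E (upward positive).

R_E = 70.28 kN

Remove the prop at E; the released (primary) structure is a cantilever built in at D.
Deflection at E on the released cantilever, summing each load's contribution:
  point load 135 at a = 0.5: Pa²(3L − a)/(6EI) = 47.81/EI
  triangular load, peak 10.9 at the fixed end: w₀L⁴/(30EI) = 29.43/EI
  point load 105.4 at a = 2.25: Pa²(3L − a)/(6EI) = 600.3/EI
  δ_0 = 677.5/EI
Tip deflection under a unit load at E: L³/(3EI) = 9/EI.
With EI = 15000 kN·m²: δ_0 = 0.045169 m and δ_{EE} = 0.0006 m/kN.
Compatibility — the beam at E must follow the support down by 0.003 m: δ_0 − R_E·δ_{EE} = 0.003, so R_E = (0.045169 − 0.003)/0.0006 = 70.28 kN.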